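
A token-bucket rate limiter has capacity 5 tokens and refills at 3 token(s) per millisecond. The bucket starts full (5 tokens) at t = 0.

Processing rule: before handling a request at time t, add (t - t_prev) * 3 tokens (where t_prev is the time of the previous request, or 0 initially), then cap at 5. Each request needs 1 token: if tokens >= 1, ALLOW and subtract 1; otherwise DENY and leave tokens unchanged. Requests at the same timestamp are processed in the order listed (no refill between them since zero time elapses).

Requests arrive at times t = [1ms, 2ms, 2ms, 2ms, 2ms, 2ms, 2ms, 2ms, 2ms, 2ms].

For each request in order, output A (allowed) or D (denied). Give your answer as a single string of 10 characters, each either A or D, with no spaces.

Answer: AAAAAADDDD

Derivation:
Simulating step by step:
  req#1 t=1ms: ALLOW
  req#2 t=2ms: ALLOW
  req#3 t=2ms: ALLOW
  req#4 t=2ms: ALLOW
  req#5 t=2ms: ALLOW
  req#6 t=2ms: ALLOW
  req#7 t=2ms: DENY
  req#8 t=2ms: DENY
  req#9 t=2ms: DENY
  req#10 t=2ms: DENY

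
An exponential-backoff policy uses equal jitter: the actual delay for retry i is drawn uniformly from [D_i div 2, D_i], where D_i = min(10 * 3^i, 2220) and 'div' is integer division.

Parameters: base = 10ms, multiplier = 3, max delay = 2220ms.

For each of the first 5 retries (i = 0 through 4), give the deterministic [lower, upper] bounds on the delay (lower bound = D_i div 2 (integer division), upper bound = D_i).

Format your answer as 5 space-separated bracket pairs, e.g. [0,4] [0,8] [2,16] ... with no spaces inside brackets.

Computing bounds per retry:
  i=0: D_i=min(10*3^0,2220)=10, bounds=[5,10]
  i=1: D_i=min(10*3^1,2220)=30, bounds=[15,30]
  i=2: D_i=min(10*3^2,2220)=90, bounds=[45,90]
  i=3: D_i=min(10*3^3,2220)=270, bounds=[135,270]
  i=4: D_i=min(10*3^4,2220)=810, bounds=[405,810]

Answer: [5,10] [15,30] [45,90] [135,270] [405,810]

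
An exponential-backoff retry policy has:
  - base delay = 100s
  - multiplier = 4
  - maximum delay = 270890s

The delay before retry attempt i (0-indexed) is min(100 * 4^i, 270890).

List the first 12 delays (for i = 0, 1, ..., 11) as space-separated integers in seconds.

Answer: 100 400 1600 6400 25600 102400 270890 270890 270890 270890 270890 270890

Derivation:
Computing each delay:
  i=0: min(100*4^0, 270890) = 100
  i=1: min(100*4^1, 270890) = 400
  i=2: min(100*4^2, 270890) = 1600
  i=3: min(100*4^3, 270890) = 6400
  i=4: min(100*4^4, 270890) = 25600
  i=5: min(100*4^5, 270890) = 102400
  i=6: min(100*4^6, 270890) = 270890
  i=7: min(100*4^7, 270890) = 270890
  i=8: min(100*4^8, 270890) = 270890
  i=9: min(100*4^9, 270890) = 270890
  i=10: min(100*4^10, 270890) = 270890
  i=11: min(100*4^11, 270890) = 270890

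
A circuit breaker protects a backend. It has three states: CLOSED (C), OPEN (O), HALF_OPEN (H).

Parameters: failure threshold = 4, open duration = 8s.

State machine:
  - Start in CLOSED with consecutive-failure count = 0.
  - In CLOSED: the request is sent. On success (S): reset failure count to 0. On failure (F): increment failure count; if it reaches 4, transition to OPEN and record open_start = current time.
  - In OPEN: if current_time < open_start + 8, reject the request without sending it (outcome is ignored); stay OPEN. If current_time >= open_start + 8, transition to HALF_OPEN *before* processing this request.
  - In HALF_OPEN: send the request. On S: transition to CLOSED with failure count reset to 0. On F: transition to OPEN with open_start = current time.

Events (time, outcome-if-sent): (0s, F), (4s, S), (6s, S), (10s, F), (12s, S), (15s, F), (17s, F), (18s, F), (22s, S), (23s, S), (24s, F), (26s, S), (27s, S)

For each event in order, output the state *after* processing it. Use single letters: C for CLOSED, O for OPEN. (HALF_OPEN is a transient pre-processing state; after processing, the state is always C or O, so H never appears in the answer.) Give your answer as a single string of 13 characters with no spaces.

Answer: CCCCCCCCCCCCC

Derivation:
State after each event:
  event#1 t=0s outcome=F: state=CLOSED
  event#2 t=4s outcome=S: state=CLOSED
  event#3 t=6s outcome=S: state=CLOSED
  event#4 t=10s outcome=F: state=CLOSED
  event#5 t=12s outcome=S: state=CLOSED
  event#6 t=15s outcome=F: state=CLOSED
  event#7 t=17s outcome=F: state=CLOSED
  event#8 t=18s outcome=F: state=CLOSED
  event#9 t=22s outcome=S: state=CLOSED
  event#10 t=23s outcome=S: state=CLOSED
  event#11 t=24s outcome=F: state=CLOSED
  event#12 t=26s outcome=S: state=CLOSED
  event#13 t=27s outcome=S: state=CLOSED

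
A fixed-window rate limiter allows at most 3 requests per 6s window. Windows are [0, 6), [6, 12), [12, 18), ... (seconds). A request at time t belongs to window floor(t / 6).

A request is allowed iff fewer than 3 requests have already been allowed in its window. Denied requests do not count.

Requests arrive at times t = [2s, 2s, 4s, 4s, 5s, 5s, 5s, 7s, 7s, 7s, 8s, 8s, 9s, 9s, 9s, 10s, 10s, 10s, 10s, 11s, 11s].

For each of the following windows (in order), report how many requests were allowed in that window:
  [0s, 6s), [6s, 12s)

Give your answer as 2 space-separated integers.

Processing requests:
  req#1 t=2s (window 0): ALLOW
  req#2 t=2s (window 0): ALLOW
  req#3 t=4s (window 0): ALLOW
  req#4 t=4s (window 0): DENY
  req#5 t=5s (window 0): DENY
  req#6 t=5s (window 0): DENY
  req#7 t=5s (window 0): DENY
  req#8 t=7s (window 1): ALLOW
  req#9 t=7s (window 1): ALLOW
  req#10 t=7s (window 1): ALLOW
  req#11 t=8s (window 1): DENY
  req#12 t=8s (window 1): DENY
  req#13 t=9s (window 1): DENY
  req#14 t=9s (window 1): DENY
  req#15 t=9s (window 1): DENY
  req#16 t=10s (window 1): DENY
  req#17 t=10s (window 1): DENY
  req#18 t=10s (window 1): DENY
  req#19 t=10s (window 1): DENY
  req#20 t=11s (window 1): DENY
  req#21 t=11s (window 1): DENY

Allowed counts by window: 3 3

Answer: 3 3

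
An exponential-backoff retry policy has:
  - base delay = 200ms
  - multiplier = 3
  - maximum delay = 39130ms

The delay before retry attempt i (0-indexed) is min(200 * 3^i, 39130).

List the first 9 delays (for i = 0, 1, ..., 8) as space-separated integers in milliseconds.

Answer: 200 600 1800 5400 16200 39130 39130 39130 39130

Derivation:
Computing each delay:
  i=0: min(200*3^0, 39130) = 200
  i=1: min(200*3^1, 39130) = 600
  i=2: min(200*3^2, 39130) = 1800
  i=3: min(200*3^3, 39130) = 5400
  i=4: min(200*3^4, 39130) = 16200
  i=5: min(200*3^5, 39130) = 39130
  i=6: min(200*3^6, 39130) = 39130
  i=7: min(200*3^7, 39130) = 39130
  i=8: min(200*3^8, 39130) = 39130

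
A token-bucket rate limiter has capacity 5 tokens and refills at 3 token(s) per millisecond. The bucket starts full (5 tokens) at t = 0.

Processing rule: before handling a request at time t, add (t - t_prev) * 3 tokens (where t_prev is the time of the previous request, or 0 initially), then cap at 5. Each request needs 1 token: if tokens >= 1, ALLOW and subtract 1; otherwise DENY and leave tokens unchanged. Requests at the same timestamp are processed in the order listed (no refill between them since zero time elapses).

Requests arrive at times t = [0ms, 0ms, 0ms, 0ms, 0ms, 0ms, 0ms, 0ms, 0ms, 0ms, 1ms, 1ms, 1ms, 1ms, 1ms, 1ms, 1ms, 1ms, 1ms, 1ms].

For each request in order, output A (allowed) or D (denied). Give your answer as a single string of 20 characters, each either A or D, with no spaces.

Answer: AAAAADDDDDAAADDDDDDD

Derivation:
Simulating step by step:
  req#1 t=0ms: ALLOW
  req#2 t=0ms: ALLOW
  req#3 t=0ms: ALLOW
  req#4 t=0ms: ALLOW
  req#5 t=0ms: ALLOW
  req#6 t=0ms: DENY
  req#7 t=0ms: DENY
  req#8 t=0ms: DENY
  req#9 t=0ms: DENY
  req#10 t=0ms: DENY
  req#11 t=1ms: ALLOW
  req#12 t=1ms: ALLOW
  req#13 t=1ms: ALLOW
  req#14 t=1ms: DENY
  req#15 t=1ms: DENY
  req#16 t=1ms: DENY
  req#17 t=1ms: DENY
  req#18 t=1ms: DENY
  req#19 t=1ms: DENY
  req#20 t=1ms: DENY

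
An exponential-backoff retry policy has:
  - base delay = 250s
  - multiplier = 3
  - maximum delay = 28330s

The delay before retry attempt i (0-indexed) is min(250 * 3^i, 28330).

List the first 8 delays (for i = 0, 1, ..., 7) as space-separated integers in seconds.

Answer: 250 750 2250 6750 20250 28330 28330 28330

Derivation:
Computing each delay:
  i=0: min(250*3^0, 28330) = 250
  i=1: min(250*3^1, 28330) = 750
  i=2: min(250*3^2, 28330) = 2250
  i=3: min(250*3^3, 28330) = 6750
  i=4: min(250*3^4, 28330) = 20250
  i=5: min(250*3^5, 28330) = 28330
  i=6: min(250*3^6, 28330) = 28330
  i=7: min(250*3^7, 28330) = 28330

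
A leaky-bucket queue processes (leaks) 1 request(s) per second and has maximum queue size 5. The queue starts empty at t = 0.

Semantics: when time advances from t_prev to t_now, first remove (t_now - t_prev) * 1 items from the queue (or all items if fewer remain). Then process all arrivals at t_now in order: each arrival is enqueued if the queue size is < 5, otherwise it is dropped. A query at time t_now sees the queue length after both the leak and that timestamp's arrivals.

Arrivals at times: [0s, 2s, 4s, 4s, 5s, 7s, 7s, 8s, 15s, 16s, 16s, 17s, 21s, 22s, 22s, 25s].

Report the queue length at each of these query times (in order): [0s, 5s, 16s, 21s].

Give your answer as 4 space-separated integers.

Queue lengths at query times:
  query t=0s: backlog = 1
  query t=5s: backlog = 2
  query t=16s: backlog = 2
  query t=21s: backlog = 1

Answer: 1 2 2 1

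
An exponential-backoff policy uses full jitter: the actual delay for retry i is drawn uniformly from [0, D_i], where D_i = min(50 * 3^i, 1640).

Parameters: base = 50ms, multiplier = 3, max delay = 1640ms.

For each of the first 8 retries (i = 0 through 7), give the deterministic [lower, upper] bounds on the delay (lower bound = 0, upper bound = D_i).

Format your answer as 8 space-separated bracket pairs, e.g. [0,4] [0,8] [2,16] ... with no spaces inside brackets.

Answer: [0,50] [0,150] [0,450] [0,1350] [0,1640] [0,1640] [0,1640] [0,1640]

Derivation:
Computing bounds per retry:
  i=0: D_i=min(50*3^0,1640)=50, bounds=[0,50]
  i=1: D_i=min(50*3^1,1640)=150, bounds=[0,150]
  i=2: D_i=min(50*3^2,1640)=450, bounds=[0,450]
  i=3: D_i=min(50*3^3,1640)=1350, bounds=[0,1350]
  i=4: D_i=min(50*3^4,1640)=1640, bounds=[0,1640]
  i=5: D_i=min(50*3^5,1640)=1640, bounds=[0,1640]
  i=6: D_i=min(50*3^6,1640)=1640, bounds=[0,1640]
  i=7: D_i=min(50*3^7,1640)=1640, bounds=[0,1640]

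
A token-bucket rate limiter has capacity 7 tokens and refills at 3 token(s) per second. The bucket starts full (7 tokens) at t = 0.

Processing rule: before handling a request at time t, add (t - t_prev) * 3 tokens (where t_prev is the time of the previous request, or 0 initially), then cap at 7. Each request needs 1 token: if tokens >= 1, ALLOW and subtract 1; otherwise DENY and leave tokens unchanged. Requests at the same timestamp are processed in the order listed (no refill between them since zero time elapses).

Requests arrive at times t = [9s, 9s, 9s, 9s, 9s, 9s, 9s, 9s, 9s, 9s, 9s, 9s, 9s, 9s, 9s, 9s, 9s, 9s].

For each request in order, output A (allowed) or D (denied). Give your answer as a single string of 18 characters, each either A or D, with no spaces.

Answer: AAAAAAADDDDDDDDDDD

Derivation:
Simulating step by step:
  req#1 t=9s: ALLOW
  req#2 t=9s: ALLOW
  req#3 t=9s: ALLOW
  req#4 t=9s: ALLOW
  req#5 t=9s: ALLOW
  req#6 t=9s: ALLOW
  req#7 t=9s: ALLOW
  req#8 t=9s: DENY
  req#9 t=9s: DENY
  req#10 t=9s: DENY
  req#11 t=9s: DENY
  req#12 t=9s: DENY
  req#13 t=9s: DENY
  req#14 t=9s: DENY
  req#15 t=9s: DENY
  req#16 t=9s: DENY
  req#17 t=9s: DENY
  req#18 t=9s: DENY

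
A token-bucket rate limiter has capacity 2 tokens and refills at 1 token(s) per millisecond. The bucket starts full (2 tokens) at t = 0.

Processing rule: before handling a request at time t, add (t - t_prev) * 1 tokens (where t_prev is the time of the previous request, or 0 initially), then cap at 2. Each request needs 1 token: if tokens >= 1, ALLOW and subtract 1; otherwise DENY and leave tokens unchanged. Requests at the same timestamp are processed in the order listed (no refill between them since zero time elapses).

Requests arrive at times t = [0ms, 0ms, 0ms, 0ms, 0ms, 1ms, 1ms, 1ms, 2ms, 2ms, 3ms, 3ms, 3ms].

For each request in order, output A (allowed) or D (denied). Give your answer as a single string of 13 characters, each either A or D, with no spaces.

Simulating step by step:
  req#1 t=0ms: ALLOW
  req#2 t=0ms: ALLOW
  req#3 t=0ms: DENY
  req#4 t=0ms: DENY
  req#5 t=0ms: DENY
  req#6 t=1ms: ALLOW
  req#7 t=1ms: DENY
  req#8 t=1ms: DENY
  req#9 t=2ms: ALLOW
  req#10 t=2ms: DENY
  req#11 t=3ms: ALLOW
  req#12 t=3ms: DENY
  req#13 t=3ms: DENY

Answer: AADDDADDADADD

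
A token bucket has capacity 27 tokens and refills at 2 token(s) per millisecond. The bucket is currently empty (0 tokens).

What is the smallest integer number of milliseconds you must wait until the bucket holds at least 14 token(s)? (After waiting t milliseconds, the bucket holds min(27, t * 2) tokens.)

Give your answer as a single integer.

Need t * 2 >= 14, so t >= 14/2.
Smallest integer t = ceil(14/2) = 7.

Answer: 7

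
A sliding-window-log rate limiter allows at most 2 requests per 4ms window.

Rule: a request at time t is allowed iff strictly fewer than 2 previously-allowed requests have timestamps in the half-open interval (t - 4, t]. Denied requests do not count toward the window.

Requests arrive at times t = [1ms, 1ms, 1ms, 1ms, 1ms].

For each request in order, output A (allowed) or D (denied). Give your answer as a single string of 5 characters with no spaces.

Answer: AADDD

Derivation:
Tracking allowed requests in the window:
  req#1 t=1ms: ALLOW
  req#2 t=1ms: ALLOW
  req#3 t=1ms: DENY
  req#4 t=1ms: DENY
  req#5 t=1ms: DENY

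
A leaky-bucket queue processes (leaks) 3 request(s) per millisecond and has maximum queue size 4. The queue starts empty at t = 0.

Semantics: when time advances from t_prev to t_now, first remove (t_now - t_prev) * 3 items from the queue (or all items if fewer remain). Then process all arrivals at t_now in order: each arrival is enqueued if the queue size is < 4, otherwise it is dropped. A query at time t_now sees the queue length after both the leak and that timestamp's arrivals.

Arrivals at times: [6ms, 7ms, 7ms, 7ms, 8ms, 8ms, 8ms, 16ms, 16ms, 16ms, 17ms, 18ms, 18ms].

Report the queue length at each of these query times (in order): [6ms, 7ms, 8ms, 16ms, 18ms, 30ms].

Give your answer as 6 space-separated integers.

Answer: 1 3 3 3 2 0

Derivation:
Queue lengths at query times:
  query t=6ms: backlog = 1
  query t=7ms: backlog = 3
  query t=8ms: backlog = 3
  query t=16ms: backlog = 3
  query t=18ms: backlog = 2
  query t=30ms: backlog = 0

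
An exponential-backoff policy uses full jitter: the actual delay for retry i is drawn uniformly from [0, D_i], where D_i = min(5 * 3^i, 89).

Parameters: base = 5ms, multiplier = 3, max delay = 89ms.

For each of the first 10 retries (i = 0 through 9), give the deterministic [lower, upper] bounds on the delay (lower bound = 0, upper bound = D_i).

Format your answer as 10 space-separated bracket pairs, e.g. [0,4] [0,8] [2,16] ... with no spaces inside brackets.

Answer: [0,5] [0,15] [0,45] [0,89] [0,89] [0,89] [0,89] [0,89] [0,89] [0,89]

Derivation:
Computing bounds per retry:
  i=0: D_i=min(5*3^0,89)=5, bounds=[0,5]
  i=1: D_i=min(5*3^1,89)=15, bounds=[0,15]
  i=2: D_i=min(5*3^2,89)=45, bounds=[0,45]
  i=3: D_i=min(5*3^3,89)=89, bounds=[0,89]
  i=4: D_i=min(5*3^4,89)=89, bounds=[0,89]
  i=5: D_i=min(5*3^5,89)=89, bounds=[0,89]
  i=6: D_i=min(5*3^6,89)=89, bounds=[0,89]
  i=7: D_i=min(5*3^7,89)=89, bounds=[0,89]
  i=8: D_i=min(5*3^8,89)=89, bounds=[0,89]
  i=9: D_i=min(5*3^9,89)=89, bounds=[0,89]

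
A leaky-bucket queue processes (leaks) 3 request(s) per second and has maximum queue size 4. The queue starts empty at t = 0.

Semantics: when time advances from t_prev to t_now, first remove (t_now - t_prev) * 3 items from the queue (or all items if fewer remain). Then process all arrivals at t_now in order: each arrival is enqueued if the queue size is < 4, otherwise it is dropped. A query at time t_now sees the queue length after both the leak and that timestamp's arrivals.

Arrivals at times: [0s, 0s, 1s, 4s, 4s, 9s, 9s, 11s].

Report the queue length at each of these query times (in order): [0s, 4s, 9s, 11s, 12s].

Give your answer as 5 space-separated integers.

Answer: 2 2 2 1 0

Derivation:
Queue lengths at query times:
  query t=0s: backlog = 2
  query t=4s: backlog = 2
  query t=9s: backlog = 2
  query t=11s: backlog = 1
  query t=12s: backlog = 0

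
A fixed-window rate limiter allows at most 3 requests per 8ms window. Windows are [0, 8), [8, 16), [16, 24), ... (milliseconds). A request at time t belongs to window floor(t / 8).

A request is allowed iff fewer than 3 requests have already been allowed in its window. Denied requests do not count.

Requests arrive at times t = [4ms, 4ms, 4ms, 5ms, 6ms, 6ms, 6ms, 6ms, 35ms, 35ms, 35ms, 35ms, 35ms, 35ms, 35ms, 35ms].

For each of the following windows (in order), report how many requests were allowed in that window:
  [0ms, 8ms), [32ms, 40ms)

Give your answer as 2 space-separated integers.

Processing requests:
  req#1 t=4ms (window 0): ALLOW
  req#2 t=4ms (window 0): ALLOW
  req#3 t=4ms (window 0): ALLOW
  req#4 t=5ms (window 0): DENY
  req#5 t=6ms (window 0): DENY
  req#6 t=6ms (window 0): DENY
  req#7 t=6ms (window 0): DENY
  req#8 t=6ms (window 0): DENY
  req#9 t=35ms (window 4): ALLOW
  req#10 t=35ms (window 4): ALLOW
  req#11 t=35ms (window 4): ALLOW
  req#12 t=35ms (window 4): DENY
  req#13 t=35ms (window 4): DENY
  req#14 t=35ms (window 4): DENY
  req#15 t=35ms (window 4): DENY
  req#16 t=35ms (window 4): DENY

Allowed counts by window: 3 3

Answer: 3 3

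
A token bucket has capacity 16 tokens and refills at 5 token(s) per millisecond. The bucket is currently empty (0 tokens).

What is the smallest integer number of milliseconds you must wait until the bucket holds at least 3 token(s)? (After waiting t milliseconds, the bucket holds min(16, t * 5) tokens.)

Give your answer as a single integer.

Need t * 5 >= 3, so t >= 3/5.
Smallest integer t = ceil(3/5) = 1.

Answer: 1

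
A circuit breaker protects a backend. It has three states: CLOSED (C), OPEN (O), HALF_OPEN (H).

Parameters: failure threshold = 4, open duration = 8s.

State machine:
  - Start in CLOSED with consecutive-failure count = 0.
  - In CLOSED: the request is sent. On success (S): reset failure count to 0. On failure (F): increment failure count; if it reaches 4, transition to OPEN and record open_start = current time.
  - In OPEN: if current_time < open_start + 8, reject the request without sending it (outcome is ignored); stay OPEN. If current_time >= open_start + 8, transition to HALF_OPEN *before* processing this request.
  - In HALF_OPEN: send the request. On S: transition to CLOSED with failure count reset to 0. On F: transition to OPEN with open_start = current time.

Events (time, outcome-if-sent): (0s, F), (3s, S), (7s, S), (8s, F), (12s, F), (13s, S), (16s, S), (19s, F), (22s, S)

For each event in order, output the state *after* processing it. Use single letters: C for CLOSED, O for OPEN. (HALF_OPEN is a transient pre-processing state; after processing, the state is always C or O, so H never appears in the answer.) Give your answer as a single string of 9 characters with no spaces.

Answer: CCCCCCCCC

Derivation:
State after each event:
  event#1 t=0s outcome=F: state=CLOSED
  event#2 t=3s outcome=S: state=CLOSED
  event#3 t=7s outcome=S: state=CLOSED
  event#4 t=8s outcome=F: state=CLOSED
  event#5 t=12s outcome=F: state=CLOSED
  event#6 t=13s outcome=S: state=CLOSED
  event#7 t=16s outcome=S: state=CLOSED
  event#8 t=19s outcome=F: state=CLOSED
  event#9 t=22s outcome=S: state=CLOSED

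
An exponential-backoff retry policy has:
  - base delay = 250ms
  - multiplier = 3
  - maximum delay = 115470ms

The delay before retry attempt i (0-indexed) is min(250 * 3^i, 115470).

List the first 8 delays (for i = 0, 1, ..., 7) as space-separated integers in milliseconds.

Computing each delay:
  i=0: min(250*3^0, 115470) = 250
  i=1: min(250*3^1, 115470) = 750
  i=2: min(250*3^2, 115470) = 2250
  i=3: min(250*3^3, 115470) = 6750
  i=4: min(250*3^4, 115470) = 20250
  i=5: min(250*3^5, 115470) = 60750
  i=6: min(250*3^6, 115470) = 115470
  i=7: min(250*3^7, 115470) = 115470

Answer: 250 750 2250 6750 20250 60750 115470 115470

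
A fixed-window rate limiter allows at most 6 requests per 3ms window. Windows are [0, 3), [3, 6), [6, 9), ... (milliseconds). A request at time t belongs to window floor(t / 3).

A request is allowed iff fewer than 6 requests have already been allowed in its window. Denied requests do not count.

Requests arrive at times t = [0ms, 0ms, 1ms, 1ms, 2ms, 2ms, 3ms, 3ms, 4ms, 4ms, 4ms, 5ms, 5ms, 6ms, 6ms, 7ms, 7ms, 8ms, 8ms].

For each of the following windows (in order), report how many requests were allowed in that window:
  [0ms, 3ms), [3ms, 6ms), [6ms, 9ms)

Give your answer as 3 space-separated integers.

Processing requests:
  req#1 t=0ms (window 0): ALLOW
  req#2 t=0ms (window 0): ALLOW
  req#3 t=1ms (window 0): ALLOW
  req#4 t=1ms (window 0): ALLOW
  req#5 t=2ms (window 0): ALLOW
  req#6 t=2ms (window 0): ALLOW
  req#7 t=3ms (window 1): ALLOW
  req#8 t=3ms (window 1): ALLOW
  req#9 t=4ms (window 1): ALLOW
  req#10 t=4ms (window 1): ALLOW
  req#11 t=4ms (window 1): ALLOW
  req#12 t=5ms (window 1): ALLOW
  req#13 t=5ms (window 1): DENY
  req#14 t=6ms (window 2): ALLOW
  req#15 t=6ms (window 2): ALLOW
  req#16 t=7ms (window 2): ALLOW
  req#17 t=7ms (window 2): ALLOW
  req#18 t=8ms (window 2): ALLOW
  req#19 t=8ms (window 2): ALLOW

Allowed counts by window: 6 6 6

Answer: 6 6 6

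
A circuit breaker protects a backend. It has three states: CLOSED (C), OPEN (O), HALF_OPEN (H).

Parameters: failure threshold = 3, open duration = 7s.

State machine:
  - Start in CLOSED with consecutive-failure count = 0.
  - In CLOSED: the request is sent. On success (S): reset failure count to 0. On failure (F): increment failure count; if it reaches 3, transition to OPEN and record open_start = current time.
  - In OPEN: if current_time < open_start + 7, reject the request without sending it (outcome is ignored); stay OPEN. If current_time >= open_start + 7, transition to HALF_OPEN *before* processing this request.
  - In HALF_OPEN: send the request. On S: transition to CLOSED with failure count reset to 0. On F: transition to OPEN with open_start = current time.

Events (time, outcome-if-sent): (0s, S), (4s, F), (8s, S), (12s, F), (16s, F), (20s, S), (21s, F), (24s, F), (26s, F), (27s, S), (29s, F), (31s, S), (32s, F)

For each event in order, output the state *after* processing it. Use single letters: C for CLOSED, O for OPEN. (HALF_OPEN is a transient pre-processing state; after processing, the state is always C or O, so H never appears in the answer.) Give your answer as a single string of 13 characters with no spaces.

State after each event:
  event#1 t=0s outcome=S: state=CLOSED
  event#2 t=4s outcome=F: state=CLOSED
  event#3 t=8s outcome=S: state=CLOSED
  event#4 t=12s outcome=F: state=CLOSED
  event#5 t=16s outcome=F: state=CLOSED
  event#6 t=20s outcome=S: state=CLOSED
  event#7 t=21s outcome=F: state=CLOSED
  event#8 t=24s outcome=F: state=CLOSED
  event#9 t=26s outcome=F: state=OPEN
  event#10 t=27s outcome=S: state=OPEN
  event#11 t=29s outcome=F: state=OPEN
  event#12 t=31s outcome=S: state=OPEN
  event#13 t=32s outcome=F: state=OPEN

Answer: CCCCCCCCOOOOO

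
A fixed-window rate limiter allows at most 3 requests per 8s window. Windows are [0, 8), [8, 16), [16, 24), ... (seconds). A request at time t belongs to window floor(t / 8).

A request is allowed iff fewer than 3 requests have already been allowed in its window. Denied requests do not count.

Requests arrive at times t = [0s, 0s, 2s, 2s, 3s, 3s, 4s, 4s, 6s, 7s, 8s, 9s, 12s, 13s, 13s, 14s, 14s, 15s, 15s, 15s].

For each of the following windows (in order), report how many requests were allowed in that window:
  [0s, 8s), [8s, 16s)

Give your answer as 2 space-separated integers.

Processing requests:
  req#1 t=0s (window 0): ALLOW
  req#2 t=0s (window 0): ALLOW
  req#3 t=2s (window 0): ALLOW
  req#4 t=2s (window 0): DENY
  req#5 t=3s (window 0): DENY
  req#6 t=3s (window 0): DENY
  req#7 t=4s (window 0): DENY
  req#8 t=4s (window 0): DENY
  req#9 t=6s (window 0): DENY
  req#10 t=7s (window 0): DENY
  req#11 t=8s (window 1): ALLOW
  req#12 t=9s (window 1): ALLOW
  req#13 t=12s (window 1): ALLOW
  req#14 t=13s (window 1): DENY
  req#15 t=13s (window 1): DENY
  req#16 t=14s (window 1): DENY
  req#17 t=14s (window 1): DENY
  req#18 t=15s (window 1): DENY
  req#19 t=15s (window 1): DENY
  req#20 t=15s (window 1): DENY

Allowed counts by window: 3 3

Answer: 3 3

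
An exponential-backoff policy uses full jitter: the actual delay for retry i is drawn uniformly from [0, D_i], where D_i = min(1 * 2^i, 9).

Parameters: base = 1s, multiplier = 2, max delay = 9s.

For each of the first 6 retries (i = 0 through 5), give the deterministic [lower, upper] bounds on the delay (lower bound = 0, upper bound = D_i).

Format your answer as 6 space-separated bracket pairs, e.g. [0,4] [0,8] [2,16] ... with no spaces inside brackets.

Answer: [0,1] [0,2] [0,4] [0,8] [0,9] [0,9]

Derivation:
Computing bounds per retry:
  i=0: D_i=min(1*2^0,9)=1, bounds=[0,1]
  i=1: D_i=min(1*2^1,9)=2, bounds=[0,2]
  i=2: D_i=min(1*2^2,9)=4, bounds=[0,4]
  i=3: D_i=min(1*2^3,9)=8, bounds=[0,8]
  i=4: D_i=min(1*2^4,9)=9, bounds=[0,9]
  i=5: D_i=min(1*2^5,9)=9, bounds=[0,9]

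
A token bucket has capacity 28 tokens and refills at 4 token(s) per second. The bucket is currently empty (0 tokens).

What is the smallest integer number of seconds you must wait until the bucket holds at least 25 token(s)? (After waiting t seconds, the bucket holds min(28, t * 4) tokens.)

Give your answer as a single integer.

Need t * 4 >= 25, so t >= 25/4.
Smallest integer t = ceil(25/4) = 7.

Answer: 7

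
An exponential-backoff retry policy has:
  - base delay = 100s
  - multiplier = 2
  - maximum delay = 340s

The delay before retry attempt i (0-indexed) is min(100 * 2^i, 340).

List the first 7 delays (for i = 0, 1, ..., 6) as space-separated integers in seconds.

Computing each delay:
  i=0: min(100*2^0, 340) = 100
  i=1: min(100*2^1, 340) = 200
  i=2: min(100*2^2, 340) = 340
  i=3: min(100*2^3, 340) = 340
  i=4: min(100*2^4, 340) = 340
  i=5: min(100*2^5, 340) = 340
  i=6: min(100*2^6, 340) = 340

Answer: 100 200 340 340 340 340 340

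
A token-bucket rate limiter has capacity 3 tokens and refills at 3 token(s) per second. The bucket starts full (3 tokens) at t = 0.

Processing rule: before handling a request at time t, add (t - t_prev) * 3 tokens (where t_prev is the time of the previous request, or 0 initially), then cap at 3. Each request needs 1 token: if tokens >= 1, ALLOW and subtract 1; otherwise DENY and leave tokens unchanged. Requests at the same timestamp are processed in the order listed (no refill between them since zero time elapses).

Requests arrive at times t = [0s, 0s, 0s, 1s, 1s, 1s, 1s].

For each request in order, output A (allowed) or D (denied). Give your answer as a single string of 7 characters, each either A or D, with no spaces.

Answer: AAAAAAD

Derivation:
Simulating step by step:
  req#1 t=0s: ALLOW
  req#2 t=0s: ALLOW
  req#3 t=0s: ALLOW
  req#4 t=1s: ALLOW
  req#5 t=1s: ALLOW
  req#6 t=1s: ALLOW
  req#7 t=1s: DENY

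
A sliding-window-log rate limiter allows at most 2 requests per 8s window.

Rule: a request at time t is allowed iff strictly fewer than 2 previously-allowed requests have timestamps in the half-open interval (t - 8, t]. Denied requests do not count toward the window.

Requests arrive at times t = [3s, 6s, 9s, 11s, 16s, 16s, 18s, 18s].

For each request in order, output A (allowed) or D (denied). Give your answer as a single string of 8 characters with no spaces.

Answer: AADAADDD

Derivation:
Tracking allowed requests in the window:
  req#1 t=3s: ALLOW
  req#2 t=6s: ALLOW
  req#3 t=9s: DENY
  req#4 t=11s: ALLOW
  req#5 t=16s: ALLOW
  req#6 t=16s: DENY
  req#7 t=18s: DENY
  req#8 t=18s: DENY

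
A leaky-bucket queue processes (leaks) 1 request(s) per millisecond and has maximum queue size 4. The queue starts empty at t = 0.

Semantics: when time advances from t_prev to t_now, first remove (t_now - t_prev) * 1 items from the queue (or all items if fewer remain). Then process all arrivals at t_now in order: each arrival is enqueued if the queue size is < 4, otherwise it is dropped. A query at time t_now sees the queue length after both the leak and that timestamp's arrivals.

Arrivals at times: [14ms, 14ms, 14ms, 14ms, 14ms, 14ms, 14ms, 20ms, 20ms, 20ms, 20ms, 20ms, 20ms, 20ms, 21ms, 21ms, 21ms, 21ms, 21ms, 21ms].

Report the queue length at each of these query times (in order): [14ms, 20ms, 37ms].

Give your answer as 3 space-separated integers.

Answer: 4 4 0

Derivation:
Queue lengths at query times:
  query t=14ms: backlog = 4
  query t=20ms: backlog = 4
  query t=37ms: backlog = 0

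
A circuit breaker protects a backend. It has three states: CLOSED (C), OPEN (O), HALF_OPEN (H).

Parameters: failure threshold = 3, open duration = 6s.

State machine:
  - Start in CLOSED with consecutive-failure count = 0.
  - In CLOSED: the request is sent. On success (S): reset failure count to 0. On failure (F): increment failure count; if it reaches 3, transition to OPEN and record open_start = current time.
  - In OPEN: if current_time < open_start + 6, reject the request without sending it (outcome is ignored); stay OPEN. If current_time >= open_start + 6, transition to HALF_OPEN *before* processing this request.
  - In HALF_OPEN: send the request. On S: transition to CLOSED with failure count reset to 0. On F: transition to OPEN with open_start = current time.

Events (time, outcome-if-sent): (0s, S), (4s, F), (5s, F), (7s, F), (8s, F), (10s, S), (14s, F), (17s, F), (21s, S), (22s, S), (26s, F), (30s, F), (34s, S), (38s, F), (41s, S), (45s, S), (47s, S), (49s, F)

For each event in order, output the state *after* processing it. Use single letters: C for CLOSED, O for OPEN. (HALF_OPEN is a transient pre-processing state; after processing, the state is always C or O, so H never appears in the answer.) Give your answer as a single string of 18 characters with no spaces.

State after each event:
  event#1 t=0s outcome=S: state=CLOSED
  event#2 t=4s outcome=F: state=CLOSED
  event#3 t=5s outcome=F: state=CLOSED
  event#4 t=7s outcome=F: state=OPEN
  event#5 t=8s outcome=F: state=OPEN
  event#6 t=10s outcome=S: state=OPEN
  event#7 t=14s outcome=F: state=OPEN
  event#8 t=17s outcome=F: state=OPEN
  event#9 t=21s outcome=S: state=CLOSED
  event#10 t=22s outcome=S: state=CLOSED
  event#11 t=26s outcome=F: state=CLOSED
  event#12 t=30s outcome=F: state=CLOSED
  event#13 t=34s outcome=S: state=CLOSED
  event#14 t=38s outcome=F: state=CLOSED
  event#15 t=41s outcome=S: state=CLOSED
  event#16 t=45s outcome=S: state=CLOSED
  event#17 t=47s outcome=S: state=CLOSED
  event#18 t=49s outcome=F: state=CLOSED

Answer: CCCOOOOOCCCCCCCCCC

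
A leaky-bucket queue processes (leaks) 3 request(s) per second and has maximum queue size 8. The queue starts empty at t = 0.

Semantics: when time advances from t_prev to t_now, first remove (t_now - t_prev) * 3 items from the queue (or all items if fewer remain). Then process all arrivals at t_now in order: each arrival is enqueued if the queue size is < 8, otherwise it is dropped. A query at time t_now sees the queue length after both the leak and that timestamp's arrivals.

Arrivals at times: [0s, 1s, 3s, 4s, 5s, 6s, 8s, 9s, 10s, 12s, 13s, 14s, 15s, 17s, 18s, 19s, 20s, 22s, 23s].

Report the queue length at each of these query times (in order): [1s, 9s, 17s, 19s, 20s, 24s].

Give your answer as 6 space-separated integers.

Queue lengths at query times:
  query t=1s: backlog = 1
  query t=9s: backlog = 1
  query t=17s: backlog = 1
  query t=19s: backlog = 1
  query t=20s: backlog = 1
  query t=24s: backlog = 0

Answer: 1 1 1 1 1 0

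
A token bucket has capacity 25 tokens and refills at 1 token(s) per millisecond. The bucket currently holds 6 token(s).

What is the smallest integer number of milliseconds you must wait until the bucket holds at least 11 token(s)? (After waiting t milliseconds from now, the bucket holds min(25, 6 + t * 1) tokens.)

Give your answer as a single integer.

Answer: 5

Derivation:
Need 6 + t * 1 >= 11, so t >= 5/1.
Smallest integer t = ceil(5/1) = 5.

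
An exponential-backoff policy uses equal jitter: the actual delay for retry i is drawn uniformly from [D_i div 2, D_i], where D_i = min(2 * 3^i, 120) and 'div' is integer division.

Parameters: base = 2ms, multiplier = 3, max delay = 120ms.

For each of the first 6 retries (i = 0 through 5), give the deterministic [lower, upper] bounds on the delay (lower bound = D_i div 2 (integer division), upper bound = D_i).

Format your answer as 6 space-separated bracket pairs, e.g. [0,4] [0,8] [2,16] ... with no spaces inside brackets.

Answer: [1,2] [3,6] [9,18] [27,54] [60,120] [60,120]

Derivation:
Computing bounds per retry:
  i=0: D_i=min(2*3^0,120)=2, bounds=[1,2]
  i=1: D_i=min(2*3^1,120)=6, bounds=[3,6]
  i=2: D_i=min(2*3^2,120)=18, bounds=[9,18]
  i=3: D_i=min(2*3^3,120)=54, bounds=[27,54]
  i=4: D_i=min(2*3^4,120)=120, bounds=[60,120]
  i=5: D_i=min(2*3^5,120)=120, bounds=[60,120]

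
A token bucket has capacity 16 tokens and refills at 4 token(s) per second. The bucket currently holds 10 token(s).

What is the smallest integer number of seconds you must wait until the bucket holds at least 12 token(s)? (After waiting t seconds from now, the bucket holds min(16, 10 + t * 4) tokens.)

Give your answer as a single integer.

Answer: 1

Derivation:
Need 10 + t * 4 >= 12, so t >= 2/4.
Smallest integer t = ceil(2/4) = 1.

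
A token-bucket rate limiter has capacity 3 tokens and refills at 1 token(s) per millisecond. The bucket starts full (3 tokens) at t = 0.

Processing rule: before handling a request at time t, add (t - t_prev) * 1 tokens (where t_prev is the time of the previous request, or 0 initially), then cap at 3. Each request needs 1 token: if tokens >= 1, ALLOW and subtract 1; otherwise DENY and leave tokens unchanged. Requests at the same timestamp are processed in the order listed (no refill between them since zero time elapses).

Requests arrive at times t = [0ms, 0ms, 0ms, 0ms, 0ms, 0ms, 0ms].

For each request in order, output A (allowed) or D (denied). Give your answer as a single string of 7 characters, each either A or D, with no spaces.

Answer: AAADDDD

Derivation:
Simulating step by step:
  req#1 t=0ms: ALLOW
  req#2 t=0ms: ALLOW
  req#3 t=0ms: ALLOW
  req#4 t=0ms: DENY
  req#5 t=0ms: DENY
  req#6 t=0ms: DENY
  req#7 t=0ms: DENY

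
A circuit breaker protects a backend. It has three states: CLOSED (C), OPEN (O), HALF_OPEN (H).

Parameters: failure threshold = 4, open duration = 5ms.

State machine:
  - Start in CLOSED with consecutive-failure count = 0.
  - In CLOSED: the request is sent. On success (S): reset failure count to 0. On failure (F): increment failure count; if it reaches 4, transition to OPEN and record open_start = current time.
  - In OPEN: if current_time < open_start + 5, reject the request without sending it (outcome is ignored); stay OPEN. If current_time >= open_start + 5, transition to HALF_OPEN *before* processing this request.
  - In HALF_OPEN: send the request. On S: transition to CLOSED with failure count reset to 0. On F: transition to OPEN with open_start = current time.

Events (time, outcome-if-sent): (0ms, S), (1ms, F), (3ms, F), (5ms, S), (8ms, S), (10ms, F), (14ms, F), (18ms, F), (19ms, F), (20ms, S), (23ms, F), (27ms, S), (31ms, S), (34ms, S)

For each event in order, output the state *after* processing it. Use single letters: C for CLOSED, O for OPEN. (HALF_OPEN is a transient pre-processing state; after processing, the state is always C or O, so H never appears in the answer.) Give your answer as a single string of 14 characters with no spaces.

State after each event:
  event#1 t=0ms outcome=S: state=CLOSED
  event#2 t=1ms outcome=F: state=CLOSED
  event#3 t=3ms outcome=F: state=CLOSED
  event#4 t=5ms outcome=S: state=CLOSED
  event#5 t=8ms outcome=S: state=CLOSED
  event#6 t=10ms outcome=F: state=CLOSED
  event#7 t=14ms outcome=F: state=CLOSED
  event#8 t=18ms outcome=F: state=CLOSED
  event#9 t=19ms outcome=F: state=OPEN
  event#10 t=20ms outcome=S: state=OPEN
  event#11 t=23ms outcome=F: state=OPEN
  event#12 t=27ms outcome=S: state=CLOSED
  event#13 t=31ms outcome=S: state=CLOSED
  event#14 t=34ms outcome=S: state=CLOSED

Answer: CCCCCCCCOOOCCC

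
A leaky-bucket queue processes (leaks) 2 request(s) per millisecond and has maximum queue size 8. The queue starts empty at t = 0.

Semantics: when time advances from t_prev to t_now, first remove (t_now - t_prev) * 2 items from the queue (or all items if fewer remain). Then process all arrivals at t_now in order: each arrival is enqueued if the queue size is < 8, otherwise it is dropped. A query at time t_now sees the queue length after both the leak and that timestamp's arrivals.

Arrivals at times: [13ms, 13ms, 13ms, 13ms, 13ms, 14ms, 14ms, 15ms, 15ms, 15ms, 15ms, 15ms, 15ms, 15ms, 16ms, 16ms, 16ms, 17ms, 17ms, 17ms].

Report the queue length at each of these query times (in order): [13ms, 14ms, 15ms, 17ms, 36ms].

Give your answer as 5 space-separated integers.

Queue lengths at query times:
  query t=13ms: backlog = 5
  query t=14ms: backlog = 5
  query t=15ms: backlog = 8
  query t=17ms: backlog = 8
  query t=36ms: backlog = 0

Answer: 5 5 8 8 0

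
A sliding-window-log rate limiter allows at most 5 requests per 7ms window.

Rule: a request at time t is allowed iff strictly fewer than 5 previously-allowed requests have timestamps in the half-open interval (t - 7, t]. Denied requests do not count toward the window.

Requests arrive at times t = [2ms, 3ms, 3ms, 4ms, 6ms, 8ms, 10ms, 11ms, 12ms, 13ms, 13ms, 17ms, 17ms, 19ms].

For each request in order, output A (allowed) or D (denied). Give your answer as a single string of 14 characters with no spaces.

Answer: AAAAADAAAAAADA

Derivation:
Tracking allowed requests in the window:
  req#1 t=2ms: ALLOW
  req#2 t=3ms: ALLOW
  req#3 t=3ms: ALLOW
  req#4 t=4ms: ALLOW
  req#5 t=6ms: ALLOW
  req#6 t=8ms: DENY
  req#7 t=10ms: ALLOW
  req#8 t=11ms: ALLOW
  req#9 t=12ms: ALLOW
  req#10 t=13ms: ALLOW
  req#11 t=13ms: ALLOW
  req#12 t=17ms: ALLOW
  req#13 t=17ms: DENY
  req#14 t=19ms: ALLOW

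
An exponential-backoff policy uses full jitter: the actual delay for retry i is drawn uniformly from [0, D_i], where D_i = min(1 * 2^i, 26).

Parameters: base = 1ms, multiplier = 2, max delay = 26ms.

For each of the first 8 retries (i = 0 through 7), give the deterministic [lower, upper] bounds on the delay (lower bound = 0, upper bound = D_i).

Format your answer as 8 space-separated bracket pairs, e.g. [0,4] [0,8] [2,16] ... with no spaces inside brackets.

Answer: [0,1] [0,2] [0,4] [0,8] [0,16] [0,26] [0,26] [0,26]

Derivation:
Computing bounds per retry:
  i=0: D_i=min(1*2^0,26)=1, bounds=[0,1]
  i=1: D_i=min(1*2^1,26)=2, bounds=[0,2]
  i=2: D_i=min(1*2^2,26)=4, bounds=[0,4]
  i=3: D_i=min(1*2^3,26)=8, bounds=[0,8]
  i=4: D_i=min(1*2^4,26)=16, bounds=[0,16]
  i=5: D_i=min(1*2^5,26)=26, bounds=[0,26]
  i=6: D_i=min(1*2^6,26)=26, bounds=[0,26]
  i=7: D_i=min(1*2^7,26)=26, bounds=[0,26]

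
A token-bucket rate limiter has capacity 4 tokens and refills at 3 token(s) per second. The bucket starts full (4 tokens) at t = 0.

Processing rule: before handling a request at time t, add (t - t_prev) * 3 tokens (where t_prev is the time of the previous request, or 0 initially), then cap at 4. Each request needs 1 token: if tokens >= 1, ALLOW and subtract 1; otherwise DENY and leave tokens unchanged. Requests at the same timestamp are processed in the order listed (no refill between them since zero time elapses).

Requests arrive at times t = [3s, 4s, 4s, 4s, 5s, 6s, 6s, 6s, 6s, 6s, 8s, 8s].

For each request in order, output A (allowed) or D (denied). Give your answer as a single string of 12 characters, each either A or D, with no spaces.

Simulating step by step:
  req#1 t=3s: ALLOW
  req#2 t=4s: ALLOW
  req#3 t=4s: ALLOW
  req#4 t=4s: ALLOW
  req#5 t=5s: ALLOW
  req#6 t=6s: ALLOW
  req#7 t=6s: ALLOW
  req#8 t=6s: ALLOW
  req#9 t=6s: ALLOW
  req#10 t=6s: DENY
  req#11 t=8s: ALLOW
  req#12 t=8s: ALLOW

Answer: AAAAAAAAADAA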